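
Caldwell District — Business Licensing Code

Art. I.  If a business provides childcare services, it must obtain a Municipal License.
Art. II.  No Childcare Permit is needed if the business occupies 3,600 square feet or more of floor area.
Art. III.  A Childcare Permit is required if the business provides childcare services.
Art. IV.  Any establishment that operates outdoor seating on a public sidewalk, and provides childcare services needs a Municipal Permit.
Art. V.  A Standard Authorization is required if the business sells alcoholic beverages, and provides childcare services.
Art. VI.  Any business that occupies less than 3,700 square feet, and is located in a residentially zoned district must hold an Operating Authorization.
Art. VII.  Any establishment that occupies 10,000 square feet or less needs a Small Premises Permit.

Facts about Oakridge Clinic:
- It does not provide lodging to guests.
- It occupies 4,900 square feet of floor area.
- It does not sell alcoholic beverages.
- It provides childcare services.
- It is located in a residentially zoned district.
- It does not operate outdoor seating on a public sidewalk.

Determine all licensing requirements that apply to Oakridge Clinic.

Municipal License, Small Premises Permit

Art. I. provides childcare services → Municipal License required.
Art. II. floor area 4,900 square feet ≥ 3,600 square feet → exempt from Childcare Permit.
Art. III. provides childcare services → Childcare Permit required.
Art. IV. does not operate outdoor seating on a public sidewalk; provides childcare services → Municipal Permit not required.
Art. V. does not sell alcoholic beverages; provides childcare services → Standard Authorization not required.
Art. VI. floor area 4,900 square feet ≥ 3,700 square feet; is located in a residentially zoned district → Operating Authorization not required.
Art. VII. floor area 4,900 square feet ≤ 10,000 square feet → Small Premises Permit required.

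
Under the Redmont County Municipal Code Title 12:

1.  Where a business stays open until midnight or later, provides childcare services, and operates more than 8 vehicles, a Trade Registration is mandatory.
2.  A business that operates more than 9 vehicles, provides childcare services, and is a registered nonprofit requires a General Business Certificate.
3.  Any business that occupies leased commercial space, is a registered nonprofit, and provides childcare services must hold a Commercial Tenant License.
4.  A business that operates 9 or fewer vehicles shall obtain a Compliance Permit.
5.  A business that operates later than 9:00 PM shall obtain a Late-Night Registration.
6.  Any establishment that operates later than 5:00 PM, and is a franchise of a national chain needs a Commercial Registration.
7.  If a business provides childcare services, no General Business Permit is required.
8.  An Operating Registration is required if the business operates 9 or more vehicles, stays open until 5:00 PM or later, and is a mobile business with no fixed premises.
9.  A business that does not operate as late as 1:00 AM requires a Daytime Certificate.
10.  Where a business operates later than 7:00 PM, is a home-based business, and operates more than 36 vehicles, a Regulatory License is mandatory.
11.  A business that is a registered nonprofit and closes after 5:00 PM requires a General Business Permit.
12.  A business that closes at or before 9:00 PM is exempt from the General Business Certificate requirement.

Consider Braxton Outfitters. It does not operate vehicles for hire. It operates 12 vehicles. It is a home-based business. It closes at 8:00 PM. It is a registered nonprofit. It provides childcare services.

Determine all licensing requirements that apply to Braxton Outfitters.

Daytime Certificate

1. closes 8:00 PM, at/before midnight; provides childcare services; vehicles 12 > 8 → Trade Registration not required.
2. vehicles 12 > 9; provides childcare services; is a registered nonprofit → General Business Certificate required.
3. is a home-based business (not: occupies leased commercial space); is a registered nonprofit; provides childcare services → Commercial Tenant License not required.
4. vehicles 12 > 9 → Compliance Permit not required.
5. closes 8:00 PM, at/before 9:00 PM → Late-Night Registration not required.
6. closes 8:00 PM, after 5:00 PM; is a registered nonprofit (not: is a franchise of a national chain) → Commercial Registration not required.
7. provides childcare services → exempt from General Business Permit.
8. vehicles 12 ≥ 9; closes 8:00 PM, after 5:00 PM; is a home-based business (not: is a mobile business with no fixed premises) → Operating Registration not required.
9. closes 8:00 PM, at/before 1:00 AM → Daytime Certificate required.
10. closes 8:00 PM, after 7:00 PM; is a home-based business; vehicles 12 ≤ 36 → Regulatory License not required.
11. is a registered nonprofit; closes 8:00 PM, after 5:00 PM → General Business Permit required.
12. closes 8:00 PM, at/before 9:00 PM → exempt from General Business Certificate.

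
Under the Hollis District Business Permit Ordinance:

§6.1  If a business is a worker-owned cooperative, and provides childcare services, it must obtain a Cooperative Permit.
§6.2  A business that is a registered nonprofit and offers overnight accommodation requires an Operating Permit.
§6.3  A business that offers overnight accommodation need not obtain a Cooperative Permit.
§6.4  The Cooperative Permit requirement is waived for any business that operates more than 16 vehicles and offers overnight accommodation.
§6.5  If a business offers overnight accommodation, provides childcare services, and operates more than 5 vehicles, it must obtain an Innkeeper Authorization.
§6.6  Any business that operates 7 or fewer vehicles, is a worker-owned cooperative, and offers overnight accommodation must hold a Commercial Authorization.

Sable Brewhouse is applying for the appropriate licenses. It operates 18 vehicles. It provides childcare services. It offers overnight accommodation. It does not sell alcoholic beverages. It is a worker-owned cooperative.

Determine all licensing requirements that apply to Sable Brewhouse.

Innkeeper Authorization

§6.1 is a worker-owned cooperative; provides childcare services → Cooperative Permit required.
§6.2 is a worker-owned cooperative (not: is a registered nonprofit); offers overnight accommodation → Operating Permit not required.
§6.3 offers overnight accommodation → exempt from Cooperative Permit.
§6.4 vehicles 18 > 16; offers overnight accommodation → exempt from Cooperative Permit.
§6.5 offers overnight accommodation; provides childcare services; vehicles 18 > 5 → Innkeeper Authorization required.
§6.6 vehicles 18 > 7; is a worker-owned cooperative; offers overnight accommodation → Commercial Authorization not required.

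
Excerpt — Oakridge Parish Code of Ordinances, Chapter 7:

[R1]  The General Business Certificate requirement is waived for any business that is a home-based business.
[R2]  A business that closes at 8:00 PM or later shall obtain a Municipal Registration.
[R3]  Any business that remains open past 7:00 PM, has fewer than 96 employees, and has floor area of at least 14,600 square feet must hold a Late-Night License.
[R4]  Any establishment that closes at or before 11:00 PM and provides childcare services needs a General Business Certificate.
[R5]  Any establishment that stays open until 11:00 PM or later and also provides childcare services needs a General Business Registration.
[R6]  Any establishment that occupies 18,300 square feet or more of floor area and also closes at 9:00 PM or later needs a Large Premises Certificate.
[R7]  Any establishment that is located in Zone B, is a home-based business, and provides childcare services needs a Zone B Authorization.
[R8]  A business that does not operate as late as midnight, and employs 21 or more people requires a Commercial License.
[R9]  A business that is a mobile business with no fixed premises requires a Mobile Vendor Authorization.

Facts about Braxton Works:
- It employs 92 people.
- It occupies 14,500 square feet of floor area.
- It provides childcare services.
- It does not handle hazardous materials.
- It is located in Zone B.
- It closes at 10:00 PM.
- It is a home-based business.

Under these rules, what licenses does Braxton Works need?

[R1] is a home-based business → exempt from General Business Certificate.
[R2] closes 10:00 PM, after 8:00 PM → Municipal Registration required.
[R3] closes 10:00 PM, after 7:00 PM; employees 92 < 96; floor area 14,500 square feet < 14,600 square feet → Late-Night License not required.
[R4] closes 10:00 PM, at/before 11:00 PM; provides childcare services → General Business Certificate required.
[R5] closes 10:00 PM, at/before 11:00 PM; provides childcare services → General Business Registration not required.
[R6] floor area 14,500 square feet < 18,300 square feet; closes 10:00 PM, after 9:00 PM → Large Premises Certificate not required.
[R7] is located in Zone B; is a home-based business; provides childcare services → Zone B Authorization required.
[R8] closes 10:00 PM, at/before midnight; employees 92 ≥ 21 → Commercial License required.
[R9] is a home-based business (not: is a mobile business with no fixed premises) → Mobile Vendor Authorization not required.

Commercial License, Municipal Registration, Zone B Authorization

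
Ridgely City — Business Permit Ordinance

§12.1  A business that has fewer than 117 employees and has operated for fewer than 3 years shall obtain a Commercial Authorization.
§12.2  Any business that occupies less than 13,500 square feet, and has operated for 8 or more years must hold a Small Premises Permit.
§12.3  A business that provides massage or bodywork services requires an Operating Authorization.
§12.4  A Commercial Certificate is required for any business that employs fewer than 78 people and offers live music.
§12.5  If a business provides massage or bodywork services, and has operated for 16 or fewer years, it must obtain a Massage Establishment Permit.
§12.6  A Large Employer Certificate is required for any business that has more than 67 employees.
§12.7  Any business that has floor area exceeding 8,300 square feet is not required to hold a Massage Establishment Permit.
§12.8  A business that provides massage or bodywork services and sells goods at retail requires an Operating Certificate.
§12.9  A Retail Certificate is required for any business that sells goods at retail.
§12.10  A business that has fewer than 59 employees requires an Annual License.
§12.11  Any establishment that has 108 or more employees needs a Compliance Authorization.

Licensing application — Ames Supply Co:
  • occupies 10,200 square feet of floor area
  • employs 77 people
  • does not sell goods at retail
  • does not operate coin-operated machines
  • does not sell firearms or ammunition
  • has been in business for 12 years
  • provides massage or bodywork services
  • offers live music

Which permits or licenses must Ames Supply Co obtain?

§12.1 employees 77 < 117; years in business 12 ≥ 3 → Commercial Authorization not required.
§12.2 floor area 10,200 square feet < 13,500 square feet; years in business 12 ≥ 8 → Small Premises Permit required.
§12.3 provides massage or bodywork services → Operating Authorization required.
§12.4 employees 77 < 78; offers live music → Commercial Certificate required.
§12.5 provides massage or bodywork services; years in business 12 ≤ 16 → Massage Establishment Permit required.
§12.6 employees 77 > 67 → Large Employer Certificate required.
§12.7 floor area 10,200 square feet > 8,300 square feet → exempt from Massage Establishment Permit.
§12.8 provides massage or bodywork services; does not sell goods at retail → Operating Certificate not required.
§12.9 does not sell goods at retail → Retail Certificate not required.
§12.10 employees 77 ≥ 59 → Annual License not required.
§12.11 employees 77 < 108 → Compliance Authorization not required.

Commercial Certificate, Large Employer Certificate, Operating Authorization, Small Premises Permit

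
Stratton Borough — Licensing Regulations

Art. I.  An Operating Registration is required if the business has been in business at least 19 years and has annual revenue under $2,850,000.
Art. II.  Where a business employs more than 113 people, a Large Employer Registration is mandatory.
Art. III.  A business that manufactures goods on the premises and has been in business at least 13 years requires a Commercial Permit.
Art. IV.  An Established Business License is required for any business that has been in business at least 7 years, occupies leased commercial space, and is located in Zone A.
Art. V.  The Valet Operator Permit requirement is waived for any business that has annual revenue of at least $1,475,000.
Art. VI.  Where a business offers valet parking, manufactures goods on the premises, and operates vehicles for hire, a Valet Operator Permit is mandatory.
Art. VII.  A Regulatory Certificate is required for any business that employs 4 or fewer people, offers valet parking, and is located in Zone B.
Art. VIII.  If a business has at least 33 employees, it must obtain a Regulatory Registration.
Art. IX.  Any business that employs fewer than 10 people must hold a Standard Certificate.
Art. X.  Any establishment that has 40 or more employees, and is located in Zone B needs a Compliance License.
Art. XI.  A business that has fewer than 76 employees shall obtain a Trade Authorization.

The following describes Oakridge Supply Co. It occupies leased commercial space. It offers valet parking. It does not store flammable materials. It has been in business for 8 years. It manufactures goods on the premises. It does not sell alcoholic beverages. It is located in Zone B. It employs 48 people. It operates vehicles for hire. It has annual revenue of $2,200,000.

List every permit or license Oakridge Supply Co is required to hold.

Art. I. years in business 8 < 19; revenue $2,200,000 < $2,850,000 → Operating Registration not required.
Art. II. employees 48 ≤ 113 → Large Employer Registration not required.
Art. III. manufactures goods on the premises; years in business 8 < 13 → Commercial Permit not required.
Art. IV. years in business 8 ≥ 7; occupies leased commercial space; is located in Zone B (not: is located in Zone A) → Established Business License not required.
Art. V. revenue $2,200,000 ≥ $1,475,000 → exempt from Valet Operator Permit.
Art. VI. offers valet parking; manufactures goods on the premises; operates vehicles for hire → Valet Operator Permit required.
Art. VII. employees 48 > 4; offers valet parking; is located in Zone B → Regulatory Certificate not required.
Art. VIII. employees 48 ≥ 33 → Regulatory Registration required.
Art. IX. employees 48 ≥ 10 → Standard Certificate not required.
Art. X. employees 48 ≥ 40; is located in Zone B → Compliance License required.
Art. XI. employees 48 < 76 → Trade Authorization required.

Compliance License, Regulatory Registration, Trade Authorization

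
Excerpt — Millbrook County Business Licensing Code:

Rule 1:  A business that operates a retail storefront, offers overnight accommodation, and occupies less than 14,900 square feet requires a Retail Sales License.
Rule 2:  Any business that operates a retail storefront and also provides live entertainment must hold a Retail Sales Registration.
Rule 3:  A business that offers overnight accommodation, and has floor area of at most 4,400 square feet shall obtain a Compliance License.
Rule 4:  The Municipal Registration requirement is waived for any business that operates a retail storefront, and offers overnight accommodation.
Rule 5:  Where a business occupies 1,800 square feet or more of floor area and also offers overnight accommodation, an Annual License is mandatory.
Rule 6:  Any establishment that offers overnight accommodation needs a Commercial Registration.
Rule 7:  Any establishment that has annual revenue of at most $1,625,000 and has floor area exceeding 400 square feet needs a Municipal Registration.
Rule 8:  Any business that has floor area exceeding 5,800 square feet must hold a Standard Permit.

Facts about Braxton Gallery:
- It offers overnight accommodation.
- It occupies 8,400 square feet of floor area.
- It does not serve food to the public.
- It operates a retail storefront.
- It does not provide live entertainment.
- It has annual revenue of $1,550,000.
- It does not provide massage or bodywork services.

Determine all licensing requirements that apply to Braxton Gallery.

Annual License, Commercial Registration, Retail Sales License, Standard Permit

Rule 1: operates a retail storefront; offers overnight accommodation; floor area 8,400 square feet < 14,900 square feet → Retail Sales License required.
Rule 2: operates a retail storefront; does not provide live entertainment → Retail Sales Registration not required.
Rule 3: offers overnight accommodation; floor area 8,400 square feet > 4,400 square feet → Compliance License not required.
Rule 4: operates a retail storefront; offers overnight accommodation → exempt from Municipal Registration.
Rule 5: floor area 8,400 square feet ≥ 1,800 square feet; offers overnight accommodation → Annual License required.
Rule 6: offers overnight accommodation → Commercial Registration required.
Rule 7: revenue $1,550,000 ≤ $1,625,000; floor area 8,400 square feet > 400 square feet → Municipal Registration required.
Rule 8: floor area 8,400 square feet > 5,800 square feet → Standard Permit required.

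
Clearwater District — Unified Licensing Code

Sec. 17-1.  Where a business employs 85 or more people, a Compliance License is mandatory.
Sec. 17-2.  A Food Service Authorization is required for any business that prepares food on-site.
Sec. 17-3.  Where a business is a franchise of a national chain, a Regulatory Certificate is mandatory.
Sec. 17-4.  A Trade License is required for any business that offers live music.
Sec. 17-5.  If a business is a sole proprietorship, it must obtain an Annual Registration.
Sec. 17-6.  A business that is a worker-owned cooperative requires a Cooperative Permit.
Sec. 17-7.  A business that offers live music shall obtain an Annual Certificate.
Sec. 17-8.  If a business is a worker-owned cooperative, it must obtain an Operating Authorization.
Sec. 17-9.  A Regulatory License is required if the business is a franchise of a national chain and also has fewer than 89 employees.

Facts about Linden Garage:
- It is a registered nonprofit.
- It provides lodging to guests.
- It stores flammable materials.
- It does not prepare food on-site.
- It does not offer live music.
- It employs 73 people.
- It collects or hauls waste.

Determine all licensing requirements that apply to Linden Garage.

Sec. 17-1. employees 73 < 85 → Compliance License not required.
Sec. 17-2. does not prepare food on-site → Food Service Authorization not required.
Sec. 17-3. is a registered nonprofit (not: is a franchise of a national chain) → Regulatory Certificate not required.
Sec. 17-4. does not offer live music → Trade License not required.
Sec. 17-5. is a registered nonprofit (not: is a sole proprietorship) → Annual Registration not required.
Sec. 17-6. is a registered nonprofit (not: is a worker-owned cooperative) → Cooperative Permit not required.
Sec. 17-7. does not offer live music → Annual Certificate not required.
Sec. 17-8. is a registered nonprofit (not: is a worker-owned cooperative) → Operating Authorization not required.
Sec. 17-9. is a registered nonprofit (not: is a franchise of a national chain); employees 73 < 89 → Regulatory License not required.

None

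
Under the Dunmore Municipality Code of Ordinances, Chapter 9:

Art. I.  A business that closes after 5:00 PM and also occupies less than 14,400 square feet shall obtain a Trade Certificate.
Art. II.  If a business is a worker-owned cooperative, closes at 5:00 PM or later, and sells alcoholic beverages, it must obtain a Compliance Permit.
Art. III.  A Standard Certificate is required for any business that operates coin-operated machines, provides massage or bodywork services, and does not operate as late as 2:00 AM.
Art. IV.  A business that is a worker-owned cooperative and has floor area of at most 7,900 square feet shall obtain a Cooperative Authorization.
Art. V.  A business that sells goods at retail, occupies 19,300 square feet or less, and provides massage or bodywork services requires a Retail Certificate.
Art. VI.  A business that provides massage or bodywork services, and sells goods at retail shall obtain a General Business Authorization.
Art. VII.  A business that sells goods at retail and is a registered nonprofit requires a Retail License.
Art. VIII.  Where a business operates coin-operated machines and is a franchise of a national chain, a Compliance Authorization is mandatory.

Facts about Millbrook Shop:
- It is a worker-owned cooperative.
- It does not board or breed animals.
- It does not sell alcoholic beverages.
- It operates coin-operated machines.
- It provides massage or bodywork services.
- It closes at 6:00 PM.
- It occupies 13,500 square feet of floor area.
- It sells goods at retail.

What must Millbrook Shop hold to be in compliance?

Art. I. closes 6:00 PM, after 5:00 PM; floor area 13,500 square feet < 14,400 square feet → Trade Certificate required.
Art. II. is a worker-owned cooperative; closes 6:00 PM, after 5:00 PM; does not sell alcoholic beverages → Compliance Permit not required.
Art. III. operates coin-operated machines; provides massage or bodywork services; closes 6:00 PM, at/before 2:00 AM → Standard Certificate required.
Art. IV. is a worker-owned cooperative; floor area 13,500 square feet > 7,900 square feet → Cooperative Authorization not required.
Art. V. sells goods at retail; floor area 13,500 square feet ≤ 19,300 square feet; provides massage or bodywork services → Retail Certificate required.
Art. VI. provides massage or bodywork services; sells goods at retail → General Business Authorization required.
Art. VII. sells goods at retail; is a worker-owned cooperative (not: is a registered nonprofit) → Retail License not required.
Art. VIII. operates coin-operated machines; is a worker-owned cooperative (not: is a franchise of a national chain) → Compliance Authorization not required.

General Business Authorization, Retail Certificate, Standard Certificate, Trade Certificate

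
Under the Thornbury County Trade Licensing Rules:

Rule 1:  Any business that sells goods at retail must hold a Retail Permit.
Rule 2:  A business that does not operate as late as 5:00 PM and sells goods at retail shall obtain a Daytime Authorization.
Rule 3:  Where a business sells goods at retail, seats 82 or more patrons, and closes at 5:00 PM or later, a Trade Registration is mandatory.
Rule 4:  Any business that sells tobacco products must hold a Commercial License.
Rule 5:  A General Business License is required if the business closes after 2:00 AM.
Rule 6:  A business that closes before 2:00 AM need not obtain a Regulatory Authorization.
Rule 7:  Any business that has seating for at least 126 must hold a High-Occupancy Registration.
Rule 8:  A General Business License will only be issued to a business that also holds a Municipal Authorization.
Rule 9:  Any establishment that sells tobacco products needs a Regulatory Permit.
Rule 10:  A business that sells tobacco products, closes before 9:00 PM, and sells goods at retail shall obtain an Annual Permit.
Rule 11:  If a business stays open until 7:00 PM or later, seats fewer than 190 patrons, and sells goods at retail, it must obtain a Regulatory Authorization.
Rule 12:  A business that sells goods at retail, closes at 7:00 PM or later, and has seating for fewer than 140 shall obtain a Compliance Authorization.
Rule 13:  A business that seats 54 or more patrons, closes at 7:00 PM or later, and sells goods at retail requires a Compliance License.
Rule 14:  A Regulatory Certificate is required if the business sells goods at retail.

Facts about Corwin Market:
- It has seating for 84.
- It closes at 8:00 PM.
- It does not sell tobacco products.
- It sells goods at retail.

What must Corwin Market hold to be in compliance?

Rule 1: sells goods at retail → Retail Permit required.
Rule 2: closes 8:00 PM, after 5:00 PM; sells goods at retail → Daytime Authorization not required.
Rule 3: sells goods at retail; seating 84 ≥ 82; closes 8:00 PM, after 5:00 PM → Trade Registration required.
Rule 4: does not sell tobacco products → Commercial License not required.
Rule 5: closes 8:00 PM, at/before 2:00 AM → General Business License not required.
Rule 6: closes 8:00 PM, at/before 2:00 AM → exempt from Regulatory Authorization.
Rule 7: seating 84 < 126 → High-Occupancy Registration not required.
Rule 8: General Business License is not required → no effect.
Rule 9: does not sell tobacco products → Regulatory Permit not required.
Rule 10: does not sell tobacco products; closes 8:00 PM, at/before 9:00 PM; sells goods at retail → Annual Permit not required.
Rule 11: closes 8:00 PM, after 7:00 PM; seating 84 < 190; sells goods at retail → Regulatory Authorization required.
Rule 12: sells goods at retail; closes 8:00 PM, after 7:00 PM; seating 84 < 140 → Compliance Authorization required.
Rule 13: seating 84 ≥ 54; closes 8:00 PM, after 7:00 PM; sells goods at retail → Compliance License required.
Rule 14: sells goods at retail → Regulatory Certificate required.

Compliance Authorization, Compliance License, Regulatory Certificate, Retail Permit, Trade Registration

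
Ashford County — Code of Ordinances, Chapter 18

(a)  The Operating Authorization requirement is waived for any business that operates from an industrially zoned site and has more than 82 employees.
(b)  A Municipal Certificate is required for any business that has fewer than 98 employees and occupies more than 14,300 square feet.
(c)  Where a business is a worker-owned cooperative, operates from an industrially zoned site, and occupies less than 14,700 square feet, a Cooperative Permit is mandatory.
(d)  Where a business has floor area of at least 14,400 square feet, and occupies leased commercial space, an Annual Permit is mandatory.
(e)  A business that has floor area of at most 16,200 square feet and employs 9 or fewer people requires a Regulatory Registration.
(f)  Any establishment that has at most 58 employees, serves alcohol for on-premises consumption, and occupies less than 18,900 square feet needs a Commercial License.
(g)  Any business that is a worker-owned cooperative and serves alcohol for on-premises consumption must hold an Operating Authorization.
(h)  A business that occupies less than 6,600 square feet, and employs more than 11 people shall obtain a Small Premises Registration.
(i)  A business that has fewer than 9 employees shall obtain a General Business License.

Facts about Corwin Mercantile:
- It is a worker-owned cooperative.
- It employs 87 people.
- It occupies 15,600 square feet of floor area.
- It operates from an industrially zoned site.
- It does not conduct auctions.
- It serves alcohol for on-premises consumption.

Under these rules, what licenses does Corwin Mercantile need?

(a) operates from an industrially zoned site; employees 87 > 82 → exempt from Operating Authorization.
(b) employees 87 < 98; floor area 15,600 square feet > 14,300 square feet → Municipal Certificate required.
(c) is a worker-owned cooperative; operates from an industrially zoned site; floor area 15,600 square feet ≥ 14,700 square feet → Cooperative Permit not required.
(d) floor area 15,600 square feet ≥ 14,400 square feet; operates from an industrially zoned site (not: occupies leased commercial space) → Annual Permit not required.
(e) floor area 15,600 square feet ≤ 16,200 square feet; employees 87 > 9 → Regulatory Registration not required.
(f) employees 87 > 58; serves alcohol for on-premises consumption; floor area 15,600 square feet < 18,900 square feet → Commercial License not required.
(g) is a worker-owned cooperative; serves alcohol for on-premises consumption → Operating Authorization required.
(h) floor area 15,600 square feet ≥ 6,600 square feet; employees 87 > 11 → Small Premises Registration not required.
(i) employees 87 ≥ 9 → General Business License not required.

Municipal Certificate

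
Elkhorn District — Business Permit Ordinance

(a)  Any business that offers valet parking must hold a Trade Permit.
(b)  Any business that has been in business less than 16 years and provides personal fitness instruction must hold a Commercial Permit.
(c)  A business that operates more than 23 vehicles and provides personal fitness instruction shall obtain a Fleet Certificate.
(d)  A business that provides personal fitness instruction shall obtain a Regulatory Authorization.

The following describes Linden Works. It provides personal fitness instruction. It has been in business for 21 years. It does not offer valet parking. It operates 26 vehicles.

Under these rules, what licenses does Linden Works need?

(a) does not offer valet parking → Trade Permit not required.
(b) years in business 21 ≥ 16; provides personal fitness instruction → Commercial Permit not required.
(c) vehicles 26 > 23; provides personal fitness instruction → Fleet Certificate required.
(d) provides personal fitness instruction → Regulatory Authorization required.

Fleet Certificate, Regulatory Authorization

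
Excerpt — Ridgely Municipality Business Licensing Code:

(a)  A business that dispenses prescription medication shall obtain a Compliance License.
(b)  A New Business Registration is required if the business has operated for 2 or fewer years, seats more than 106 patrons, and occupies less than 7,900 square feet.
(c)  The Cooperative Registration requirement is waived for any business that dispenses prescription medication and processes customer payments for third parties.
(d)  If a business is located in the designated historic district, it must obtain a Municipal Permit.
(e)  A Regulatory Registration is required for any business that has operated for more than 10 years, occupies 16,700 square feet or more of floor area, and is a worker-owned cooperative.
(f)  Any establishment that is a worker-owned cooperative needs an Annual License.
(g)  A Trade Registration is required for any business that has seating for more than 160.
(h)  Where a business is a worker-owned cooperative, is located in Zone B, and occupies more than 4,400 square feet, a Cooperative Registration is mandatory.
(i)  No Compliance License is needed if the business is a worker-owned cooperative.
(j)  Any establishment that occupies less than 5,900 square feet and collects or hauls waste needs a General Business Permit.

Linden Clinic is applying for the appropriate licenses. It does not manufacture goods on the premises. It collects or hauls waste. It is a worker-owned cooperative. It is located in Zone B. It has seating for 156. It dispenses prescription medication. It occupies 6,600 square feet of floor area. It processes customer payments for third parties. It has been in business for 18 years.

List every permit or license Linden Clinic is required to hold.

(a) dispenses prescription medication → Compliance License required.
(b) years in business 18 > 2; seating 156 > 106; floor area 6,600 square feet < 7,900 square feet → New Business Registration not required.
(c) dispenses prescription medication; processes customer payments for third parties → exempt from Cooperative Registration.
(d) is located in Zone B (not: is located in the designated historic district) → Municipal Permit not required.
(e) years in business 18 > 10; floor area 6,600 square feet < 16,700 square feet; is a worker-owned cooperative → Regulatory Registration not required.
(f) is a worker-owned cooperative → Annual License required.
(g) seating 156 ≤ 160 → Trade Registration not required.
(h) is a worker-owned cooperative; is located in Zone B; floor area 6,600 square feet > 4,400 square feet → Cooperative Registration required.
(i) is a worker-owned cooperative → exempt from Compliance License.
(j) floor area 6,600 square feet ≥ 5,900 square feet; collects or hauls waste → General Business Permit not required.

Annual License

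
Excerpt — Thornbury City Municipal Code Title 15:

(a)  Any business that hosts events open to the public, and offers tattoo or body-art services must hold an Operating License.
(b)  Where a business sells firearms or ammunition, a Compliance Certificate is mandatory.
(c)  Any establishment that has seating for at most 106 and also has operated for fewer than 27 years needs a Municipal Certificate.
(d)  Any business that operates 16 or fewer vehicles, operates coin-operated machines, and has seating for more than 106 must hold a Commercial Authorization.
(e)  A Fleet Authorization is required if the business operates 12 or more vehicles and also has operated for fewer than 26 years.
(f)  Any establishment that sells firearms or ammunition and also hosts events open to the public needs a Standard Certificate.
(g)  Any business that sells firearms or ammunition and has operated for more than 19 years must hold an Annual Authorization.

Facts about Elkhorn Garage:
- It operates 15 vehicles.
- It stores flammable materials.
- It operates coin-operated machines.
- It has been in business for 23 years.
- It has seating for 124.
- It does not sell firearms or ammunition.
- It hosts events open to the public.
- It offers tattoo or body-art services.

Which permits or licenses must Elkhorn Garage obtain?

Commercial Authorization, Fleet Authorization, Operating License

(a) hosts events open to the public; offers tattoo or body-art services → Operating License required.
(b) does not sell firearms or ammunition → Compliance Certificate not required.
(c) seating 124 > 106; years in business 23 < 27 → Municipal Certificate not required.
(d) vehicles 15 ≤ 16; operates coin-operated machines; seating 124 > 106 → Commercial Authorization required.
(e) vehicles 15 ≥ 12; years in business 23 < 26 → Fleet Authorization required.
(f) does not sell firearms or ammunition; hosts events open to the public → Standard Certificate not required.
(g) does not sell firearms or ammunition; years in business 23 > 19 → Annual Authorization not required.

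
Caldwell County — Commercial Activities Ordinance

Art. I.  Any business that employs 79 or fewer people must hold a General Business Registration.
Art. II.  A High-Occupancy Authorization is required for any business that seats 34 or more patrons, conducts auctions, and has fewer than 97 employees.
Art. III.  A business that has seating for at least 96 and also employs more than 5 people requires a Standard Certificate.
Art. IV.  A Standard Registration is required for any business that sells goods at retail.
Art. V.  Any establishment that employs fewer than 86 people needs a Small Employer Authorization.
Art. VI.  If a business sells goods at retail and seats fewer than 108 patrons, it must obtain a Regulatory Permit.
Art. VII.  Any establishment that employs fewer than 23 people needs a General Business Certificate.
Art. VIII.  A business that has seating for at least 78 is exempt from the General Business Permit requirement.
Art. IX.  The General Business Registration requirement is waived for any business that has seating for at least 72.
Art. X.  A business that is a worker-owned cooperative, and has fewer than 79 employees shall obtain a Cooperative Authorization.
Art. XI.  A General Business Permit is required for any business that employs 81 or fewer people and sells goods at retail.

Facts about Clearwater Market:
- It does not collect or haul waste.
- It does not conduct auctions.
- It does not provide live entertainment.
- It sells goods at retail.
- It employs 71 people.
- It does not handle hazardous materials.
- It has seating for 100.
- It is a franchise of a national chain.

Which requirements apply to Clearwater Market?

Art. I. employees 71 ≤ 79 → General Business Registration required.
Art. II. seating 100 ≥ 34; does not conduct auctions; employees 71 < 97 → High-Occupancy Authorization not required.
Art. III. seating 100 ≥ 96; employees 71 > 5 → Standard Certificate required.
Art. IV. sells goods at retail → Standard Registration required.
Art. V. employees 71 < 86 → Small Employer Authorization required.
Art. VI. sells goods at retail; seating 100 < 108 → Regulatory Permit required.
Art. VII. employees 71 ≥ 23 → General Business Certificate not required.
Art. VIII. seating 100 ≥ 78 → exempt from General Business Permit.
Art. IX. seating 100 ≥ 72 → exempt from General Business Registration.
Art. X. is a franchise of a national chain (not: is a worker-owned cooperative); employees 71 < 79 → Cooperative Authorization not required.
Art. XI. employees 71 ≤ 81; sells goods at retail → General Business Permit required.

Regulatory Permit, Small Employer Authorization, Standard Certificate, Standard Registration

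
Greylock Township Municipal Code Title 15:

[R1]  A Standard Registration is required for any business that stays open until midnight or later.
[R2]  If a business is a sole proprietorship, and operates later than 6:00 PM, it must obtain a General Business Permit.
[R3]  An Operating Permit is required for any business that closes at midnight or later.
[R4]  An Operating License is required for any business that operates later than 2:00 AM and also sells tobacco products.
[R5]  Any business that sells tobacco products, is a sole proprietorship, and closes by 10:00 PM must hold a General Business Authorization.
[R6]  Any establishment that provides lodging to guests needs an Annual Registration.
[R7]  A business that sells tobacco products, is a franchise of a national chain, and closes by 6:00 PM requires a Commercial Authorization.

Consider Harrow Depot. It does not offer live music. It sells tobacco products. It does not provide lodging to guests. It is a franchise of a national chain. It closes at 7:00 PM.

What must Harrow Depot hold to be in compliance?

[R1] closes 7:00 PM, at/before midnight → Standard Registration not required.
[R2] is a franchise of a national chain (not: is a sole proprietorship); closes 7:00 PM, after 6:00 PM → General Business Permit not required.
[R3] closes 7:00 PM, at/before midnight → Operating Permit not required.
[R4] closes 7:00 PM, at/before 2:00 AM; sells tobacco products → Operating License not required.
[R5] sells tobacco products; is a franchise of a national chain (not: is a sole proprietorship); closes 7:00 PM, at/before 10:00 PM → General Business Authorization not required.
[R6] does not provide lodging to guests → Annual Registration not required.
[R7] sells tobacco products; is a franchise of a national chain; closes 7:00 PM, after 6:00 PM → Commercial Authorization not required.

None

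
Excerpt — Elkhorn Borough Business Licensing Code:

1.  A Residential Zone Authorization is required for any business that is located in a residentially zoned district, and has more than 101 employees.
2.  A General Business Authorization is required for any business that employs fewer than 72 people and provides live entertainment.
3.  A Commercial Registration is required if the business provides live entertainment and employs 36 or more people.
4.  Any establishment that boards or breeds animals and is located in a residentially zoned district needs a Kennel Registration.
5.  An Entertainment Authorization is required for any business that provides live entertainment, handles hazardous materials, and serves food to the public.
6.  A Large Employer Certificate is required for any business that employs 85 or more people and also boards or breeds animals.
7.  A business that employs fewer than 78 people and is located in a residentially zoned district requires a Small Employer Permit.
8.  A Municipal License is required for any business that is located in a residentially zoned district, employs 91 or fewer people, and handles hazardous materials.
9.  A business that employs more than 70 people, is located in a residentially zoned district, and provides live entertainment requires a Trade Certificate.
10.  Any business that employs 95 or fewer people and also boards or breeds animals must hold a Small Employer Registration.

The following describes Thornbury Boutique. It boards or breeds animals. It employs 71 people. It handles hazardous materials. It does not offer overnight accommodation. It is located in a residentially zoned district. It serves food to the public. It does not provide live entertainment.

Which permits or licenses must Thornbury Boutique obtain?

Kennel Registration, Municipal License, Small Employer Permit, Small Employer Registration

1. is located in a residentially zoned district; employees 71 ≤ 101 → Residential Zone Authorization not required.
2. employees 71 < 72; does not provide live entertainment → General Business Authorization not required.
3. does not provide live entertainment; employees 71 ≥ 36 → Commercial Registration not required.
4. boards or breeds animals; is located in a residentially zoned district → Kennel Registration required.
5. does not provide live entertainment; handles hazardous materials; serves food to the public → Entertainment Authorization not required.
6. employees 71 < 85; boards or breeds animals → Large Employer Certificate not required.
7. employees 71 < 78; is located in a residentially zoned district → Small Employer Permit required.
8. is located in a residentially zoned district; employees 71 ≤ 91; handles hazardous materials → Municipal License required.
9. employees 71 > 70; is located in a residentially zoned district; does not provide live entertainment → Trade Certificate not required.
10. employees 71 ≤ 95; boards or breeds animals → Small Employer Registration required.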